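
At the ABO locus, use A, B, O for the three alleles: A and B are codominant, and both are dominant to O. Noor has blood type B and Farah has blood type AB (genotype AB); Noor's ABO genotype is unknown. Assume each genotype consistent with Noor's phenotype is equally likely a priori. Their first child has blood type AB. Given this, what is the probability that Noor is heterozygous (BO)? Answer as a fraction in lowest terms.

1/3

Possible genotypes: Noor ∈ {BB, BO}; Farah ∈ {AB}.
Weight each parental genotype pair by prior × P(type-AB child):
  BB × AB: posterior weight 2/3.
  BO × AB: posterior weight 1/3.
Sum the posterior weight over pairs where Noor is BO: 1/3.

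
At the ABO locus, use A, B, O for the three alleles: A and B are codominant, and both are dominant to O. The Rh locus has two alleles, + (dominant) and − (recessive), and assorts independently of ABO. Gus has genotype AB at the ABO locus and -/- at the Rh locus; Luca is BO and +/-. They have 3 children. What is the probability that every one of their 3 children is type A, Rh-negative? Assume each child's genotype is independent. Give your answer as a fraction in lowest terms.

ABO cross AB × BO → 1/4 A, 1/2 B, 1/4 AB.
Rh cross -/- × +/- → 1/2 Rh+, 1/2 Rh-; so P(type A, Rh-negative) = 1/4 × 1/2 = 1/8 per child.
All 3 independent: (1/8)^3 = 1/512.

1/512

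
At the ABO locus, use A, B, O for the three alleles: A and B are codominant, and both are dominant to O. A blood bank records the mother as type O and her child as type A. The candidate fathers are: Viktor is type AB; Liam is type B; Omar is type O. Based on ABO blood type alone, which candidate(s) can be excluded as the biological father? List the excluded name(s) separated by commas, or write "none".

Liam, Omar

A candidate is excluded only if no genotype consistent with his phenotype could produce a type A child with a type O mother.
Liam (type B): no genotype consistent with that phenotype can produce a type-A child with a type-O mother.
Omar (type O): no genotype consistent with that phenotype can produce a type-A child with a type-O mother.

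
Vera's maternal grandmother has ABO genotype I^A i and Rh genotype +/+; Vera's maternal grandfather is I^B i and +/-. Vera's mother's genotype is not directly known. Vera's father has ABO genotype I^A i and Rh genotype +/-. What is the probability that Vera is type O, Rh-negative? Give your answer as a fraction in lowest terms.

Vera's mother's ABO genotype from I^A i × I^B i: 1/4 I^A I^B, 1/4 I^A i, 1/4 I^B i, 1/4 i i.
Crossing each possibility with the father I^A i and summing P(type O): 1/4·0 + 1/4·1/4 + 1/4·1/4 + 1/4·1/2 = 1/4.
Similarly for Rh via the mother's Rh distribution: P(Rh-) = 1/8.
Independent loci: 1/4 × 1/8 = 1/32.

1/32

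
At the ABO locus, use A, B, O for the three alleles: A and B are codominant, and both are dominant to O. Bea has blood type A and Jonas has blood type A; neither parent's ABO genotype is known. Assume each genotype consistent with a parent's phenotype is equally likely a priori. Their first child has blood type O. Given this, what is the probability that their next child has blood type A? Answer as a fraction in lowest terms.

Possible genotypes: Bea ∈ {AA, AO}; Jonas ∈ {AA, AO}.
Weight each parental genotype pair by prior × P(type-O child):
  AO × AO: posterior weight 1; P(next child type A) = 3/4.
Weighted sum = 3/4.

3/4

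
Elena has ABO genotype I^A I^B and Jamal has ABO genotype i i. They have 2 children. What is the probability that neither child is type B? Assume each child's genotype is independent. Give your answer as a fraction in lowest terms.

1/4

ABO cross I^A I^B × i i → 1/2 A, 1/2 B.
So P(type B) = 1/2 per child.
P(not type B) = 1/2 for one child; (1/2)^2 = 1/4.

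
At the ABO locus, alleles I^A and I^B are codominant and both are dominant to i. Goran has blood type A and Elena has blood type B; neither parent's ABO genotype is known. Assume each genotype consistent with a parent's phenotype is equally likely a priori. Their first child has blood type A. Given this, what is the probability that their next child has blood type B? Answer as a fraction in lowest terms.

1/12

Possible genotypes: Goran ∈ {I^A I^A, I^A i}; Elena ∈ {I^B I^B, I^B i}.
Weight each parental genotype pair by prior × P(type-A child):
  I^A I^A × I^B i: posterior weight 2/3; P(next child type B) = 0.
  I^A i × I^B i: posterior weight 1/3; P(next child type B) = 1/4.
Weighted sum = 1/12.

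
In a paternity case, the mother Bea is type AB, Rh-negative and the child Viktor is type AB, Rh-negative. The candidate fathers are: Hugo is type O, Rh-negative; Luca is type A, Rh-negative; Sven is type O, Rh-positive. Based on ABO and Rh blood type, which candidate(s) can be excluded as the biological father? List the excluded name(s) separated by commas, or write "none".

A candidate is excluded only if no genotype consistent with his phenotype could produce a type AB, Rh-negative child with a type AB, Rh-negative mother.
Hugo (type O, Rh-): no genotype consistent with that phenotype can produce a type-AB Rh- child with a type-AB mother.
Sven (type O, Rh+): no genotype consistent with that phenotype can produce a type-AB Rh- child with a type-AB mother.

Hugo, Sven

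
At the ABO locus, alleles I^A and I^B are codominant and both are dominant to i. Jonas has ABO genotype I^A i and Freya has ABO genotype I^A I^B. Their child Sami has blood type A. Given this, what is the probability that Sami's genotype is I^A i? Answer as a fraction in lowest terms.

1/2

Cross I^A i × I^A I^B → 1/4 I^A I^A, 1/4 I^A I^B, 1/4 I^A i, 1/4 I^B i.
Type-A genotypes among offspring: I^A I^A (1/4), I^A i (1/4); total 1/2.
P(I^A i | type A) = (1/4) / (1/2) = 1/2.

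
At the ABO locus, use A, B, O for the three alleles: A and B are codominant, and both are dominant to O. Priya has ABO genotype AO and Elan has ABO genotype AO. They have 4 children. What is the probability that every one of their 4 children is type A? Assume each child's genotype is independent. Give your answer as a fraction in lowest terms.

81/256

ABO cross AO × AO → 1/4 O, 3/4 A.
So P(type A) = 3/4 per child.
All 4 independent: (3/4)^4 = 81/256.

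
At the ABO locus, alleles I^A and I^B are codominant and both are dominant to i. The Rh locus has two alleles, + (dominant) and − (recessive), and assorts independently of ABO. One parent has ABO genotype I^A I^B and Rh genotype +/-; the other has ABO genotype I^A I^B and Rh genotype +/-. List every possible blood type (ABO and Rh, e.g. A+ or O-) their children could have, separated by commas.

Gametes from I^A I^B × I^A I^B give offspring ABO genotypes I^A I^A, I^A I^B, I^B I^B, i.e. phenotypes A, B, AB.
Rh cross +/- × +/- → phenotypes Rh+, Rh-.
Combining independently: A+, A-, B+, B-, AB+, AB-.

A+, A-, B+, B-, AB+, AB-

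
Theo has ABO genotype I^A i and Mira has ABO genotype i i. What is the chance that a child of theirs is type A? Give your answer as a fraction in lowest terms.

ABO cross I^A i × i i → offspring phenotypes: 1/2 O, 1/2 A.
So P(type A) = 1/2.

1/2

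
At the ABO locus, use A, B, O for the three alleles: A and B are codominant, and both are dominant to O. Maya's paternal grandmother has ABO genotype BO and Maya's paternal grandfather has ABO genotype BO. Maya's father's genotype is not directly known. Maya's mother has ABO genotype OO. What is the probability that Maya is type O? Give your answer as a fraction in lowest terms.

1/2

Maya's father's ABO genotype from BO × BO: 1/4 BB, 1/2 BO, 1/4 OO.
Crossing each possibility with the mother OO and summing P(type O): 1/4·0 + 1/2·1/2 + 1/4·1 = 1/2.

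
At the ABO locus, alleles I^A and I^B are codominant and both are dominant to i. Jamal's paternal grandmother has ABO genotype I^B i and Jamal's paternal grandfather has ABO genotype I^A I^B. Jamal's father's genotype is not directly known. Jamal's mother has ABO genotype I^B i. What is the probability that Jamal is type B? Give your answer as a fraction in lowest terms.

Jamal's father's ABO genotype from I^B i × I^A I^B: 1/4 I^A I^B, 1/4 I^A i, 1/4 I^B I^B, 1/4 I^B i.
Crossing each possibility with the mother I^B i and summing P(type B): 1/4·1/2 + 1/4·1/4 + 1/4·1 + 1/4·3/4 = 5/8.

5/8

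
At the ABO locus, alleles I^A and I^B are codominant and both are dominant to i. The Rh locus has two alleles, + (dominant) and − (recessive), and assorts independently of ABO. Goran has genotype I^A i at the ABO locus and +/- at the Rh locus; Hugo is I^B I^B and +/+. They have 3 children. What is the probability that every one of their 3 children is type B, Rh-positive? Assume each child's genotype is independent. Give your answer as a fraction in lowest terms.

ABO cross I^A i × I^B I^B → 1/2 B, 1/2 AB.
Rh cross +/- × +/+ → 1 Rh+; so P(type B, Rh-positive) = 1/2 × 1 = 1/2 per child.
All 3 independent: (1/2)^3 = 1/8.

1/8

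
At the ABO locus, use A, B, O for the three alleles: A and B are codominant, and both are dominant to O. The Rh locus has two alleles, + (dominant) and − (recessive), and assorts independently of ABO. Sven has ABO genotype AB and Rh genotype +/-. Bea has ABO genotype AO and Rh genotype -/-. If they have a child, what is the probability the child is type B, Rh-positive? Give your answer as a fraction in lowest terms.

ABO cross AB × AO → offspring phenotypes: 1/2 A, 1/4 B, 1/4 AB.
Rh cross +/- × -/- → 1/2 Rh+, 1/2 Rh-.
Independent loci: P(type B, Rh-positive) = 1/4 × 1/2 = 1/8.

1/8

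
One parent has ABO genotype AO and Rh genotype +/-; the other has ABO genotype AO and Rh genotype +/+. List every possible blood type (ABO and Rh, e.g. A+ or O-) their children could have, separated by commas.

Gametes from AO × AO give offspring ABO genotypes AA, AO, OO, i.e. phenotypes O, A.
Rh cross +/- × +/+ → phenotypes Rh+.
Combining independently: O+, A+.

O+, A+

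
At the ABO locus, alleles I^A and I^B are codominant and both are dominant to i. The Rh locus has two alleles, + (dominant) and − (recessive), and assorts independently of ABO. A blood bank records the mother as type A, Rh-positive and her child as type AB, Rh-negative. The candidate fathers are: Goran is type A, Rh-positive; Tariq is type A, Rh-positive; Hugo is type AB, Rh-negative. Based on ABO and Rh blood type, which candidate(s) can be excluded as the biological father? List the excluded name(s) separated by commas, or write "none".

A candidate is excluded only if no genotype consistent with his phenotype could produce a type AB, Rh-negative child with a type A, Rh-positive mother.
Goran (type A, Rh+): no genotype consistent with that phenotype can produce a type-AB Rh- child with a type-A mother.
Tariq (type A, Rh+): no genotype consistent with that phenotype can produce a type-AB Rh- child with a type-A mother.

Goran, Tariq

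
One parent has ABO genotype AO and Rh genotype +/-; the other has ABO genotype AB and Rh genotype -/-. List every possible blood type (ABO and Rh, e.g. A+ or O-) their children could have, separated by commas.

A+, A-, B+, B-, AB+, AB-

Gametes from AO × AB give offspring ABO genotypes AA, AB, AO, BO, i.e. phenotypes A, B, AB.
Rh cross +/- × -/- → phenotypes Rh+, Rh-.
Combining independently: A+, A-, B+, B-, AB+, AB-.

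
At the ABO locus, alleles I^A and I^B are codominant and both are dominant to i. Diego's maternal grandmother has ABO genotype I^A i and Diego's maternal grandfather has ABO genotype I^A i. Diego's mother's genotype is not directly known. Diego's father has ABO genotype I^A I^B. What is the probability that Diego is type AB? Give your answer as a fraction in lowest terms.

1/4

Diego's mother's ABO genotype from I^A i × I^A i: 1/4 I^A I^A, 1/2 I^A i, 1/4 i i.
Crossing each possibility with the father I^A I^B and summing P(type AB): 1/4·1/2 + 1/2·1/4 + 1/4·0 = 1/4.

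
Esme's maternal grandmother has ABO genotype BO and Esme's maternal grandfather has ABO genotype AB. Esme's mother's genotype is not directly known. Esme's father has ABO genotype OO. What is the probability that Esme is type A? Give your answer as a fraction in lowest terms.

1/4

Esme's mother's ABO genotype from BO × AB: 1/4 AB, 1/4 AO, 1/4 BB, 1/4 BO.
Crossing each possibility with the father OO and summing P(type A): 1/4·1/2 + 1/4·1/2 + 1/4·0 + 1/4·0 = 1/4.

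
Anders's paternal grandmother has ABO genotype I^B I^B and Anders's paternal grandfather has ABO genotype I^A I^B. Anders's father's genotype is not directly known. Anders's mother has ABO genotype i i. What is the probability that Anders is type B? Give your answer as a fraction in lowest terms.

3/4

Anders's father's ABO genotype from I^B I^B × I^A I^B: 1/2 I^A I^B, 1/2 I^B I^B.
Crossing each possibility with the mother i i and summing P(type B): 1/2·1/2 + 1/2·1 = 3/4.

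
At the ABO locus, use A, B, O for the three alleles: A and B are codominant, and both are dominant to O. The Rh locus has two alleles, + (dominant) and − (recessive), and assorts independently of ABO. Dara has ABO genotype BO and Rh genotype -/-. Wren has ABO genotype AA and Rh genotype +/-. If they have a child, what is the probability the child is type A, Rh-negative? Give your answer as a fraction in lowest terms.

1/4

ABO cross BO × AA → offspring phenotypes: 1/2 A, 1/2 AB.
Rh cross -/- × +/- → 1/2 Rh+, 1/2 Rh-.
Independent loci: P(type A, Rh-negative) = 1/2 × 1/2 = 1/4.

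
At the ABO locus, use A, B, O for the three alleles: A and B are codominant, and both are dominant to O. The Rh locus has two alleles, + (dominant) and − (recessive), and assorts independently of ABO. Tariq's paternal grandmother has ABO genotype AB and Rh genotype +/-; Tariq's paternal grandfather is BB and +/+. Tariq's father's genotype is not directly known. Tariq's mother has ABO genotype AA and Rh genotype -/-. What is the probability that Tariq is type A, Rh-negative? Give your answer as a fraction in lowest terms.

Tariq's father's ABO genotype from AB × BB: 1/2 AB, 1/2 BB.
Crossing each possibility with the mother AA and summing P(type A): 1/2·1/2 + 1/2·0 = 1/4.
Similarly for Rh via the father's Rh distribution: P(Rh-) = 1/4.
Independent loci: 1/4 × 1/4 = 1/16.

1/16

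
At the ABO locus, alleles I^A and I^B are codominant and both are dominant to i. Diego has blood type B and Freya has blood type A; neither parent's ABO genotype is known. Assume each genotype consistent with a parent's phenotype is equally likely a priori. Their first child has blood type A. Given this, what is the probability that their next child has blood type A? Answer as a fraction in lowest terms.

5/12

Possible genotypes: Diego ∈ {I^B I^B, I^B i}; Freya ∈ {I^A I^A, I^A i}.
Weight each parental genotype pair by prior × P(type-A child):
  I^B i × I^A I^A: posterior weight 2/3; P(next child type A) = 1/2.
  I^B i × I^A i: posterior weight 1/3; P(next child type A) = 1/4.
Weighted sum = 5/12.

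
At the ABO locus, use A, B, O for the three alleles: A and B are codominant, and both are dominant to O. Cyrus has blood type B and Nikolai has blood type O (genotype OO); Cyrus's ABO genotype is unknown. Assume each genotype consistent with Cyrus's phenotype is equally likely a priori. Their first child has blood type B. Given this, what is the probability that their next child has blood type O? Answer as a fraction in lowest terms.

1/6

Possible genotypes: Cyrus ∈ {BB, BO}; Nikolai ∈ {OO}.
Weight each parental genotype pair by prior × P(type-B child):
  BB × OO: posterior weight 2/3; P(next child type O) = 0.
  BO × OO: posterior weight 1/3; P(next child type O) = 1/2.
Weighted sum = 1/6.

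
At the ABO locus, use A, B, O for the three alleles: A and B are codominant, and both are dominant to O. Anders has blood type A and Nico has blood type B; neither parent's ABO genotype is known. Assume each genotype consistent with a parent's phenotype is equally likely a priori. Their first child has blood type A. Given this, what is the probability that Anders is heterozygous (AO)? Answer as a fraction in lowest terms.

Possible genotypes: Anders ∈ {AA, AO}; Nico ∈ {BB, BO}.
Weight each parental genotype pair by prior × P(type-A child):
  AA × BO: posterior weight 2/3.
  AO × BO: posterior weight 1/3.
Sum the posterior weight over pairs where Anders is AO: 1/3.

1/3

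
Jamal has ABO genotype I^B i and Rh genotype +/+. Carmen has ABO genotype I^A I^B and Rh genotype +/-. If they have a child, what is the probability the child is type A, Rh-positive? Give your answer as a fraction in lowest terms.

ABO cross I^B i × I^A I^B → offspring phenotypes: 1/4 A, 1/2 B, 1/4 AB.
Rh cross +/+ × +/- → 1 Rh+.
Independent loci: P(type A, Rh-positive) = 1/4 × 1 = 1/4.

1/4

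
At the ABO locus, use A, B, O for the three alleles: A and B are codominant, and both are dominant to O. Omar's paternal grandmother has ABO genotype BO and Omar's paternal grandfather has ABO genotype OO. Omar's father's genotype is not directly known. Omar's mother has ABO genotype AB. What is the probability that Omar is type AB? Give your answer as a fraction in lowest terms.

1/8

Omar's father's ABO genotype from BO × OO: 1/2 BO, 1/2 OO.
Crossing each possibility with the mother AB and summing P(type AB): 1/2·1/4 + 1/2·0 = 1/8.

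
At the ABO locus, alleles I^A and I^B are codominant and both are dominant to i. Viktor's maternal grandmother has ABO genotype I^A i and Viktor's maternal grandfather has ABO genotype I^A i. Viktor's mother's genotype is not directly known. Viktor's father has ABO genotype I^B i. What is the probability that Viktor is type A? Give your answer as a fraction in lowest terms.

Viktor's mother's ABO genotype from I^A i × I^A i: 1/4 I^A I^A, 1/2 I^A i, 1/4 i i.
Crossing each possibility with the father I^B i and summing P(type A): 1/4·1/2 + 1/2·1/4 + 1/4·0 = 1/4.

1/4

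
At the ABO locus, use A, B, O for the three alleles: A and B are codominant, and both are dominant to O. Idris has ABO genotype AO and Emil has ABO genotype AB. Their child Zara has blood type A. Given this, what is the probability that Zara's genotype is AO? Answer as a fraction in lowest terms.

Cross AO × AB → 1/4 AA, 1/4 AB, 1/4 AO, 1/4 BO.
Type-A genotypes among offspring: AA (1/4), AO (1/4); total 1/2.
P(AO | type A) = (1/4) / (1/2) = 1/2.

1/2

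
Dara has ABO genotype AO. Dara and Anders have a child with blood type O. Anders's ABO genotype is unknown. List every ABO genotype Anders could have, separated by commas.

AO, BO, OO

For each candidate genotype of Anders, check whether crossing it with AO can produce every observed child phenotype.
  AA → possible child types {A} ✗
  AB → possible child types {A, B, AB} ✗
  AO → possible child types {O, A} ✓
  BB → possible child types {B, AB} ✗
  BO → possible child types {O, A, B, AB} ✓
  OO → possible child types {O, A} ✓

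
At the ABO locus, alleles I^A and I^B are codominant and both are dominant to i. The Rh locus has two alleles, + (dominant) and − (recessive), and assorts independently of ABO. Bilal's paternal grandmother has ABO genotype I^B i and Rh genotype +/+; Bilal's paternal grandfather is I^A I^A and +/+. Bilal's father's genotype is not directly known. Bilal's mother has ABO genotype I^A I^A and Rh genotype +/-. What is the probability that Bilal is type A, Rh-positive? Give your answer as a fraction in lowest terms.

Bilal's father's ABO genotype from I^B i × I^A I^A: 1/2 I^A I^B, 1/2 I^A i.
Crossing each possibility with the mother I^A I^A and summing P(type A): 1/2·1/2 + 1/2·1 = 3/4.
Similarly for Rh via the father's Rh distribution: P(Rh+) = 1.
Independent loci: 3/4 × 1 = 3/4.

3/4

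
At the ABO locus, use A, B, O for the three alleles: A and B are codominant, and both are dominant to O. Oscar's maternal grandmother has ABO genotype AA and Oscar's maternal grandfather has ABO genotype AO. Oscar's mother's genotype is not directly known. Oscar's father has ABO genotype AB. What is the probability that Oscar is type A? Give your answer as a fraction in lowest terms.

1/2

Oscar's mother's ABO genotype from AA × AO: 1/2 AA, 1/2 AO.
Crossing each possibility with the father AB and summing P(type A): 1/2·1/2 + 1/2·1/2 = 1/2.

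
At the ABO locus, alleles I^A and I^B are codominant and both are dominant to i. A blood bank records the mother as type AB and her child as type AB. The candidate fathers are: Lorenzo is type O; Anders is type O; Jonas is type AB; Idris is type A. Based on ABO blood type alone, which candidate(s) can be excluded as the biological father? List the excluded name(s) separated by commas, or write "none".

A candidate is excluded only if no genotype consistent with his phenotype could produce a type AB child with a type AB mother.
Lorenzo (type O): no genotype consistent with that phenotype can produce a type-AB child with a type-AB mother.
Anders (type O): no genotype consistent with that phenotype can produce a type-AB child with a type-AB mother.

Lorenzo, Anders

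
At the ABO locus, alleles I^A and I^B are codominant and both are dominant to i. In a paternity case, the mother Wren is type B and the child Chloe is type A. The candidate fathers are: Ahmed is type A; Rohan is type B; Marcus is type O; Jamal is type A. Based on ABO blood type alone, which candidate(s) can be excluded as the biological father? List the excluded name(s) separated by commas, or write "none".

Rohan, Marcus

A candidate is excluded only if no genotype consistent with his phenotype could produce a type A child with a type B mother.
Rohan (type B): no genotype consistent with that phenotype can produce a type-A child with a type-B mother.
Marcus (type O): no genotype consistent with that phenotype can produce a type-A child with a type-B mother.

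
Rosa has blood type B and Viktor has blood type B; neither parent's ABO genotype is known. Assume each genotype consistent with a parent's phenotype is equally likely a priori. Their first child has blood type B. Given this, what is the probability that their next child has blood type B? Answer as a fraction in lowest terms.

Possible genotypes: Rosa ∈ {I^B I^B, I^B i}; Viktor ∈ {I^B I^B, I^B i}.
Weight each parental genotype pair by prior × P(type-B child):
  I^B I^B × I^B I^B: posterior weight 4/15; P(next child type B) = 1.
  I^B I^B × I^B i: posterior weight 4/15; P(next child type B) = 1.
  I^B i × I^B I^B: posterior weight 4/15; P(next child type B) = 1.
  I^B i × I^B i: posterior weight 1/5; P(next child type B) = 3/4.
Weighted sum = 19/20.

19/20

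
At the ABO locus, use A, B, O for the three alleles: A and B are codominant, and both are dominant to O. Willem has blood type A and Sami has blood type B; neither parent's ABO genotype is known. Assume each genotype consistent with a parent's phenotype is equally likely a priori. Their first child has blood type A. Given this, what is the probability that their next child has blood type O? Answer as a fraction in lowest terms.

Possible genotypes: Willem ∈ {AA, AO}; Sami ∈ {BB, BO}.
Weight each parental genotype pair by prior × P(type-A child):
  AA × BO: posterior weight 2/3; P(next child type O) = 0.
  AO × BO: posterior weight 1/3; P(next child type O) = 1/4.
Weighted sum = 1/12.

1/12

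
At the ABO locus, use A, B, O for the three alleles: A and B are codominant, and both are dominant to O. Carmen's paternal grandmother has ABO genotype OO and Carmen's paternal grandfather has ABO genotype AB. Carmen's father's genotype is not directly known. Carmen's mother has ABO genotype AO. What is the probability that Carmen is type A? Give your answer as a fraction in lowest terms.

Carmen's father's ABO genotype from OO × AB: 1/2 AO, 1/2 BO.
Crossing each possibility with the mother AO and summing P(type A): 1/2·3/4 + 1/2·1/4 = 1/2.

1/2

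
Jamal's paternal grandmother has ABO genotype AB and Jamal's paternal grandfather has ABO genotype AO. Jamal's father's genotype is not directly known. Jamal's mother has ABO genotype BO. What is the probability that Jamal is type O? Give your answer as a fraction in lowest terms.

Jamal's father's ABO genotype from AB × AO: 1/4 AA, 1/4 AB, 1/4 AO, 1/4 BO.
Crossing each possibility with the mother BO and summing P(type O): 1/4·0 + 1/4·0 + 1/4·1/4 + 1/4·1/4 = 1/8.

1/8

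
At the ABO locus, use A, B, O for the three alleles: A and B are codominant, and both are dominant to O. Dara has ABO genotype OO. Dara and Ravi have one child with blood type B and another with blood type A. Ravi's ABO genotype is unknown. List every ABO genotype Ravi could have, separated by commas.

AB

For each candidate genotype of Ravi, check whether crossing it with OO can produce every observed child phenotype.
  AA → possible child types {A} ✗
  AB → possible child types {A, B} ✓
  AO → possible child types {O, A} ✗
  BB → possible child types {B} ✗
  BO → possible child types {O, B} ✗
  OO → possible child types {O} ✗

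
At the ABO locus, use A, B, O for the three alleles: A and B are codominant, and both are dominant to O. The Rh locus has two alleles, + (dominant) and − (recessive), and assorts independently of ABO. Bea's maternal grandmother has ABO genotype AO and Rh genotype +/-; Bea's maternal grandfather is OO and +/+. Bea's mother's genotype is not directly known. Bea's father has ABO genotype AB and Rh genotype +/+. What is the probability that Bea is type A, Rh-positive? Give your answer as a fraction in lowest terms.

Bea's mother's ABO genotype from AO × OO: 1/2 AO, 1/2 OO.
Crossing each possibility with the father AB and summing P(type A): 1/2·1/2 + 1/2·1/2 = 1/2.
Similarly for Rh via the mother's Rh distribution: P(Rh+) = 1.
Independent loci: 1/2 × 1 = 1/2.

1/2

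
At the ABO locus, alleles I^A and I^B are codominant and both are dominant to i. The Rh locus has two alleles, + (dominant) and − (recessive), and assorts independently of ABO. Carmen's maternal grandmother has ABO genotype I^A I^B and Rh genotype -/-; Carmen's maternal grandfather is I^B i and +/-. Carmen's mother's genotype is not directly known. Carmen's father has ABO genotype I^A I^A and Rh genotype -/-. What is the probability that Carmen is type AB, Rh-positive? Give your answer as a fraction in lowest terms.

Carmen's mother's ABO genotype from I^A I^B × I^B i: 1/4 I^A I^B, 1/4 I^A i, 1/4 I^B I^B, 1/4 I^B i.
Crossing each possibility with the father I^A I^A and summing P(type AB): 1/4·1/2 + 1/4·0 + 1/4·1 + 1/4·1/2 = 1/2.
Similarly for Rh via the mother's Rh distribution: P(Rh+) = 1/4.
Independent loci: 1/2 × 1/4 = 1/8.

1/8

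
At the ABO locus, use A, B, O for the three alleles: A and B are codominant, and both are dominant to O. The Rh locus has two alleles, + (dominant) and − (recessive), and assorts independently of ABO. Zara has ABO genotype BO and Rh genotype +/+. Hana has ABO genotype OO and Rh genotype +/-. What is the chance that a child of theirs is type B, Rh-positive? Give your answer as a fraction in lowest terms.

ABO cross BO × OO → offspring phenotypes: 1/2 O, 1/2 B.
Rh cross +/+ × +/- → 1 Rh+.
Independent loci: P(type B, Rh-positive) = 1/2 × 1 = 1/2.

1/2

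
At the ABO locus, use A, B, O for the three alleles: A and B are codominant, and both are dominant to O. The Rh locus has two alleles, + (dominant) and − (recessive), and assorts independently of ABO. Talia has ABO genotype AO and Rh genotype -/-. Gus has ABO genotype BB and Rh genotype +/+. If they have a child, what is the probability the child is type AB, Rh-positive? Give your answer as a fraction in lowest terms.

ABO cross AO × BB → offspring phenotypes: 1/2 B, 1/2 AB.
Rh cross -/- × +/+ → 1 Rh+.
Independent loci: P(type AB, Rh-positive) = 1/2 × 1 = 1/2.

1/2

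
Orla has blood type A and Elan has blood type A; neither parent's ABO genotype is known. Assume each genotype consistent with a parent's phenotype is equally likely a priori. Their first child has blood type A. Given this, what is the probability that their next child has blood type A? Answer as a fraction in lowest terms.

19/20

Possible genotypes: Orla ∈ {I^A I^A, I^A i}; Elan ∈ {I^A I^A, I^A i}.
Weight each parental genotype pair by prior × P(type-A child):
  I^A I^A × I^A I^A: posterior weight 4/15; P(next child type A) = 1.
  I^A I^A × I^A i: posterior weight 4/15; P(next child type A) = 1.
  I^A i × I^A I^A: posterior weight 4/15; P(next child type A) = 1.
  I^A i × I^A i: posterior weight 1/5; P(next child type A) = 3/4.
Weighted sum = 19/20.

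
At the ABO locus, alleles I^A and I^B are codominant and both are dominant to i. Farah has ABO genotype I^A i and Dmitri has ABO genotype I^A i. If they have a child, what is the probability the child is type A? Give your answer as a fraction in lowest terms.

ABO cross I^A i × I^A i → offspring phenotypes: 1/4 O, 3/4 A.
So P(type A) = 3/4.

3/4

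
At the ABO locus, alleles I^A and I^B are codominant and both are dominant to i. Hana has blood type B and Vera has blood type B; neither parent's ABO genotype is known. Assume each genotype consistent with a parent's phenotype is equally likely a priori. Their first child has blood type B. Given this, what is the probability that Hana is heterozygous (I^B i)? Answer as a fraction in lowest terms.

7/15

Possible genotypes: Hana ∈ {I^B I^B, I^B i}; Vera ∈ {I^B I^B, I^B i}.
Weight each parental genotype pair by prior × P(type-B child):
  I^B I^B × I^B I^B: posterior weight 4/15.
  I^B I^B × I^B i: posterior weight 4/15.
  I^B i × I^B I^B: posterior weight 4/15.
  I^B i × I^B i: posterior weight 1/5.
Sum the posterior weight over pairs where Hana is I^B i: 7/15.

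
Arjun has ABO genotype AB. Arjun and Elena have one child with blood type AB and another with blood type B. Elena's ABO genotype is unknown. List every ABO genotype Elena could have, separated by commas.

For each candidate genotype of Elena, check whether crossing it with AB can produce every observed child phenotype.
  AA → possible child types {A, AB} ✗
  AB → possible child types {A, B, AB} ✓
  AO → possible child types {A, B, AB} ✓
  BB → possible child types {B, AB} ✓
  BO → possible child types {A, B, AB} ✓
  OO → possible child types {A, B} ✗

AB, AO, BB, BO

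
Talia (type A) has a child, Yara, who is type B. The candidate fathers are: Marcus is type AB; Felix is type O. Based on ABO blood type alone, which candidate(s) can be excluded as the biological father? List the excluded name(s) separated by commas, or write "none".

A candidate is excluded only if no genotype consistent with his phenotype could produce a type B child with a type A mother.
Felix (type O): no genotype consistent with that phenotype can produce a type-B child with a type-A mother.

Felix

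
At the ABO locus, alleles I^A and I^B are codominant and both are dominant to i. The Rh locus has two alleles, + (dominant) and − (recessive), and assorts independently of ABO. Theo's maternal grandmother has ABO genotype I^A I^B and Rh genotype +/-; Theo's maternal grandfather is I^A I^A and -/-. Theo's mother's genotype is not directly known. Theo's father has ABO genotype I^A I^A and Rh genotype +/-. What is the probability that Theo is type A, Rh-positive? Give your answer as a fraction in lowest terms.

Theo's mother's ABO genotype from I^A I^B × I^A I^A: 1/2 I^A I^A, 1/2 I^A I^B.
Crossing each possibility with the father I^A I^A and summing P(type A): 1/2·1 + 1/2·1/2 = 3/4.
Similarly for Rh via the mother's Rh distribution: P(Rh+) = 5/8.
Independent loci: 3/4 × 5/8 = 15/32.

15/32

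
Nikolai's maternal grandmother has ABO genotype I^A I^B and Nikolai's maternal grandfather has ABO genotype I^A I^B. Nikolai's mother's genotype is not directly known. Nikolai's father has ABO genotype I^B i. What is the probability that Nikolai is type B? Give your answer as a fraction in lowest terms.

Nikolai's mother's ABO genotype from I^A I^B × I^A I^B: 1/4 I^A I^A, 1/2 I^A I^B, 1/4 I^B I^B.
Crossing each possibility with the father I^B i and summing P(type B): 1/4·0 + 1/2·1/2 + 1/4·1 = 1/2.

1/2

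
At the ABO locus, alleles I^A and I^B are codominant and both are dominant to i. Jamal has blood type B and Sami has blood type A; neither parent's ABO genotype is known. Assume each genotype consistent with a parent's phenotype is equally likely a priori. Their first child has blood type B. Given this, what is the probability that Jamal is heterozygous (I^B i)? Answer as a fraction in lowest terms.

Possible genotypes: Jamal ∈ {I^B I^B, I^B i}; Sami ∈ {I^A I^A, I^A i}.
Weight each parental genotype pair by prior × P(type-B child):
  I^B I^B × I^A i: posterior weight 2/3.
  I^B i × I^A i: posterior weight 1/3.
Sum the posterior weight over pairs where Jamal is I^B i: 1/3.

1/3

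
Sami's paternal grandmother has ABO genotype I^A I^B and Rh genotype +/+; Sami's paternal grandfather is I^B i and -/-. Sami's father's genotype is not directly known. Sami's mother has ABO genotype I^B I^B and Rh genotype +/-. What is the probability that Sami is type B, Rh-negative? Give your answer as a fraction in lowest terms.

Sami's father's ABO genotype from I^A I^B × I^B i: 1/4 I^A I^B, 1/4 I^A i, 1/4 I^B I^B, 1/4 I^B i.
Crossing each possibility with the mother I^B I^B and summing P(type B): 1/4·1/2 + 1/4·1/2 + 1/4·1 + 1/4·1 = 3/4.
Similarly for Rh via the father's Rh distribution: P(Rh-) = 1/4.
Independent loci: 3/4 × 1/4 = 3/16.

3/16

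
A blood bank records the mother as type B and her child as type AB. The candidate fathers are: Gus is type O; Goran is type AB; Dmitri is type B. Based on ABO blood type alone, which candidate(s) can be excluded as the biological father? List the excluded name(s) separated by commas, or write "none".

Gus, Dmitri

A candidate is excluded only if no genotype consistent with his phenotype could produce a type AB child with a type B mother.
Gus (type O): no genotype consistent with that phenotype can produce a type-AB child with a type-B mother.
Dmitri (type B): no genotype consistent with that phenotype can produce a type-AB child with a type-B mother.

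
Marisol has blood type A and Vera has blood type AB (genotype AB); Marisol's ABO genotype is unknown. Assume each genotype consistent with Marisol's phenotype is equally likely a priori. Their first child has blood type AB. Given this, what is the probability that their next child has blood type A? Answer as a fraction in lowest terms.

1/2

Possible genotypes: Marisol ∈ {AA, AO}; Vera ∈ {AB}.
Weight each parental genotype pair by prior × P(type-AB child):
  AA × AB: posterior weight 2/3; P(next child type A) = 1/2.
  AO × AB: posterior weight 1/3; P(next child type A) = 1/2.
Weighted sum = 1/2.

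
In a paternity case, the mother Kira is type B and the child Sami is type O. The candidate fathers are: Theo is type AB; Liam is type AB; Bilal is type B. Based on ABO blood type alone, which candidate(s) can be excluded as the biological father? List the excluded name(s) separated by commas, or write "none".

A candidate is excluded only if no genotype consistent with his phenotype could produce a type O child with a type B mother.
Theo (type AB): no genotype consistent with that phenotype can produce a type-O child with a type-B mother.
Liam (type AB): no genotype consistent with that phenotype can produce a type-O child with a type-B mother.

Theo, Liam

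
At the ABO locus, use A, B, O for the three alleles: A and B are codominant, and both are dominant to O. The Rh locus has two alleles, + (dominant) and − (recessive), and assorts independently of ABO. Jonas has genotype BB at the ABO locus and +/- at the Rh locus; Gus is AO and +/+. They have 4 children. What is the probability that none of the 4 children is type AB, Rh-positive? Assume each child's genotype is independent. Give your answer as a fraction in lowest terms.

1/16

ABO cross BB × AO → 1/2 B, 1/2 AB.
Rh cross +/- × +/+ → 1 Rh+; so P(type AB, Rh-positive) = 1/2 × 1 = 1/2 per child.
P(not type AB, Rh-positive) = 1/2 for one child; (1/2)^4 = 1/16.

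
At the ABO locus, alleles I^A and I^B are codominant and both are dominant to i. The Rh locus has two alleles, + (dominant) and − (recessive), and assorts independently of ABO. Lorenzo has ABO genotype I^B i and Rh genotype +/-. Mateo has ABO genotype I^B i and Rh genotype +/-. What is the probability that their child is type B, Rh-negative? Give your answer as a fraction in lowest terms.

3/16

ABO cross I^B i × I^B i → offspring phenotypes: 1/4 O, 3/4 B.
Rh cross +/- × +/- → 3/4 Rh+, 1/4 Rh-.
Independent loci: P(type B, Rh-negative) = 3/4 × 1/4 = 3/16.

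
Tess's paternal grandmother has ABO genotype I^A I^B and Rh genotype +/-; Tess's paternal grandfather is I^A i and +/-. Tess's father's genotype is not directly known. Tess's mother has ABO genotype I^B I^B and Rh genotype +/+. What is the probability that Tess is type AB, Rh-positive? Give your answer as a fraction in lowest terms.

1/2

Tess's father's ABO genotype from I^A I^B × I^A i: 1/4 I^A I^A, 1/4 I^A I^B, 1/4 I^A i, 1/4 I^B i.
Crossing each possibility with the mother I^B I^B and summing P(type AB): 1/4·1 + 1/4·1/2 + 1/4·1/2 + 1/4·0 = 1/2.
Similarly for Rh via the father's Rh distribution: P(Rh+) = 1.
Independent loci: 1/2 × 1 = 1/2.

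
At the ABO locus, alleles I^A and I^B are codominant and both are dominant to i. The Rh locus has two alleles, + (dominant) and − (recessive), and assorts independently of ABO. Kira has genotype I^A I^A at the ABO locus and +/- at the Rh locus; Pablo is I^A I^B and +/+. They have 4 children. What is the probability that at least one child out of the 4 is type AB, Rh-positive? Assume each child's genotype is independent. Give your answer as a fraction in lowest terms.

15/16

ABO cross I^A I^A × I^A I^B → 1/2 A, 1/2 AB.
Rh cross +/- × +/+ → 1 Rh+; so P(type AB, Rh-positive) = 1/2 × 1 = 1/2 per child.
P(none) = (1/2)^4 = 1/16; P(at least one) = 1 − 1/16 = 15/16.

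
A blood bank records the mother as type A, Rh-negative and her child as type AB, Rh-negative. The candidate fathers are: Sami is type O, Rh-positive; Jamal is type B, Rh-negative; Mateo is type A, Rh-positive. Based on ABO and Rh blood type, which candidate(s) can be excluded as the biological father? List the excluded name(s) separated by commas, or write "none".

A candidate is excluded only if no genotype consistent with his phenotype could produce a type AB, Rh-negative child with a type A, Rh-negative mother.
Sami (type O, Rh+): no genotype consistent with that phenotype can produce a type-AB Rh- child with a type-A mother.
Mateo (type A, Rh+): no genotype consistent with that phenotype can produce a type-AB Rh- child with a type-A mother.

Sami, Mateo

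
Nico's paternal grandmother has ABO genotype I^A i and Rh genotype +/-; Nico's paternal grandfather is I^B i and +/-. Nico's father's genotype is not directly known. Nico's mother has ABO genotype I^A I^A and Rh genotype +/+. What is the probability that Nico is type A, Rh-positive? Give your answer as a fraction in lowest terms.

Nico's father's ABO genotype from I^A i × I^B i: 1/4 I^A I^B, 1/4 I^A i, 1/4 I^B i, 1/4 i i.
Crossing each possibility with the mother I^A I^A and summing P(type A): 1/4·1/2 + 1/4·1 + 1/4·1/2 + 1/4·1 = 3/4.
Similarly for Rh via the father's Rh distribution: P(Rh+) = 1.
Independent loci: 3/4 × 1 = 3/4.

3/4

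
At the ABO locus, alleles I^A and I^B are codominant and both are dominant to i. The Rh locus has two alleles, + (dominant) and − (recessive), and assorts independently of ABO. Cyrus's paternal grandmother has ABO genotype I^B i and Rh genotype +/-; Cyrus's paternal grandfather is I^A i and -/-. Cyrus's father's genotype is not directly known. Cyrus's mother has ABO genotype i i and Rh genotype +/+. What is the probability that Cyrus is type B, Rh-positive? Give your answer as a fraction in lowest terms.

Cyrus's father's ABO genotype from I^B i × I^A i: 1/4 I^A I^B, 1/4 I^A i, 1/4 I^B i, 1/4 i i.
Crossing each possibility with the mother i i and summing P(type B): 1/4·1/2 + 1/4·0 + 1/4·1/2 + 1/4·0 = 1/4.
Similarly for Rh via the father's Rh distribution: P(Rh+) = 1.
Independent loci: 1/4 × 1 = 1/4.

1/4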